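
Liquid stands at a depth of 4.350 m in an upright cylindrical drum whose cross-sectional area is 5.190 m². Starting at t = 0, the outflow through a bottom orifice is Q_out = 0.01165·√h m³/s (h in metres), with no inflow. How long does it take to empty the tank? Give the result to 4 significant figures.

With no inflow, A dh/dt = −0.01165 √h.
Separate and integrate: 2(√h − √h₀) = −(0.01165/A) t.
Tank is empty when √h = 0: t_empty = 2A√h₀/0.01165.
t_empty = 2·5.190·√4.350/0.01165 = 10.3800·2.08567/0.01165 = 1858.30 s.

1858 s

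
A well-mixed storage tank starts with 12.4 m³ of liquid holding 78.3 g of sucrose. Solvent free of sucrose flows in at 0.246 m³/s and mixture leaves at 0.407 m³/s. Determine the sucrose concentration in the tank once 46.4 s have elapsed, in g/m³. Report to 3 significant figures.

Let m(t) be the amount of sucrose. Volume: V(t) = V₀ + (Q_in − Q_out) t = 12.4 − 0.16100 t; V(46.4) = 4.9296 m³.
Solute balance: dm/dt = 0 − Q_out C = −Q_out m/V(t).
Separate: dm/m = −Q_out dt/V(t) ⇒ ln(m/m₀) = −(Q_out/(Q_in−Q_out)) ln(V/V₀).
m = m₀ (V₀/V)^(Q_out/(Q_in−Q_out)) = 78.3 × (12.4/4.9296)^(-2.5280) = 7.6040 g.
C = m/V = 7.6040/4.9296 = 1.5425 g/m³.

1.54 g/m³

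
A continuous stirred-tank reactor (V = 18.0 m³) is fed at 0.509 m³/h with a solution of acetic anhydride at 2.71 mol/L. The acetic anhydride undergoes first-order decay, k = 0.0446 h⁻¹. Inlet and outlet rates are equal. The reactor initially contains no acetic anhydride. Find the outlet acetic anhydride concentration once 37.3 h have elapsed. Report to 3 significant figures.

Species balance: V dC/dt = Q C_in − Q C − k V C.
dC/dt = (Q/V) C_in − (Q/V + k) C; effective rate a = Q/V + k = 0.028278 + 0.0446 = 0.072878 h⁻¹.
C_ss = Q C_in/(Q + kV) = 1.0515 mol/L; C(t) = C_ss + (C₀ − C_ss) e^(−a t).
C(37.3) = 1.0515 + (-1.0515)·e^(−0.072878·37.3) = 1.0515 + (-1.0515)·0.065984 = 0.98214 mol/L.

0.982 mol/L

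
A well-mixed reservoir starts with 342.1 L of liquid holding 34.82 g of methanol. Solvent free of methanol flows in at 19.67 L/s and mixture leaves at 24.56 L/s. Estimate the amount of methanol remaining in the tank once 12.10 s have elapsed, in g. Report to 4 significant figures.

13.42 g

Let m(t) be the amount of methanol. Volume: V(t) = V₀ + (Q_in − Q_out) t = 342.1 − 4.89000 t; V(12.10) = 282.931 L.
No methanol enters, so dm/dt = −Q_out · (m/V).
Separate: dm/m = −Q_out dt/V(t) ⇒ ln(m/m₀) = −(Q_out/(Q_in−Q_out)) ln(V/V₀).
m = m₀ (V₀/V)^(Q_out/(Q_in−Q_out)) = 34.82 × (342.1/282.931)^(-5.02249) = 13.4156 g.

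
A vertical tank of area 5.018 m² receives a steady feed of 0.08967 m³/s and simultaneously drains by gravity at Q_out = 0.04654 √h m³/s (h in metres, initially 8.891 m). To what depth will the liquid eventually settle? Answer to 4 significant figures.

3.712 m

A dh/dt = Q_in − 0.04654 √h. Steady state requires inflow = outflow:
Q_in = 0.04654 √h_ss ⇒ √h_ss = 0.08967/0.04654 = 1.92673.
h_ss = 1.92673² = 3.71229 m. (Since h₀ = 8.891 m > h_ss, the level will fall toward this value.)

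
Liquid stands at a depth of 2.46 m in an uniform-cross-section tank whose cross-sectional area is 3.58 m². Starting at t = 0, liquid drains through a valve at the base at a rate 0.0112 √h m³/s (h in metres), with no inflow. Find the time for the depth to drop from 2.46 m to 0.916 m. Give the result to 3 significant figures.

A dh/dt = −Q_out = −0.0112 √h.
∫ h^(−1/2) dh = −(0.0112/A) ∫ dt, giving 2√h = 2√h₀ − (0.0112/A) t.
t = 2A(√h₀ − √h)/0.0112 = 2·3.58·(√2.46 − √0.916)/0.0112
  = 7.1600 × (1.5684 − 0.95708) / 0.0112 = 390.83 s.

391 s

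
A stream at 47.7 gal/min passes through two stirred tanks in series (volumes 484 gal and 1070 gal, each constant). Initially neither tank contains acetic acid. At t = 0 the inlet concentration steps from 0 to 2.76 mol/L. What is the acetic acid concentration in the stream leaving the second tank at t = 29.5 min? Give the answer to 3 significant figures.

Time constants: τᵢ = Vᵢ/Q for each well-mixed tank.
τ₁ = 484/47.7 = 10.147 min; τ₂ = 1070/47.7 = 22.432 min.
Tank 1: C₁ = C_in(1 − e^(−t/τ₁)). Tank 2 (τ₁ ≠ τ₂): C₂ = C_in[1 − (τ₁ e^(−t/τ₁) − τ₂ e^(−t/τ₂))/(τ₁ − τ₂)].
At t = 29.5: e^(−t/τ₁) = 0.054621, e^(−t/τ₂) = 0.26845.
C₂ = 2.76·[1 − (10.147·0.054621 − 22.432·0.26845)/(-12.285)] = 2.76·0.55494 = 1.5316 mol/L.

1.53 mol/L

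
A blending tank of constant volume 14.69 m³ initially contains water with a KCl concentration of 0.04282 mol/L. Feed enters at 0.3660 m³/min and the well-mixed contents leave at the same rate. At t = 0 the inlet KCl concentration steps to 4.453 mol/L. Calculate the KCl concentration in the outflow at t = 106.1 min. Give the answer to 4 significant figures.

Accumulation = in − out for the solute gives V dC/dt = Q(C_in − C).
Rewrite as dC/dt + C/τ = C_in/τ, τ = V/Q = 40.1366 min.
Solution: C(t) = C_in + (C₀ − C_in) e^(−t/τ).
C(106.1) = 4.453 + (0.04282 − 4.453)·e^(−106.1/40.1366) = 4.453 + (-4.41018)·0.0711140 = 4.13937 mol/L.

4.139 mol/L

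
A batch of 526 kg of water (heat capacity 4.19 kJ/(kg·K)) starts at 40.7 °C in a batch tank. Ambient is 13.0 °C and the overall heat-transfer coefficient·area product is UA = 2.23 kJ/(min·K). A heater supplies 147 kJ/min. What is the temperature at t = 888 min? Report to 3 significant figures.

63.4 °C

M c_p dT/dt = −UA(T − T_amb) + Q̇.
dT/dt = (T_ss − T)/τ with T_ss = T_amb + Q̇/UA = 13.0 + 147/2.23 = 78.919 °C, τ = M c_p/UA = 526·4.19/2.23 = 988.31 min.
Integrating: T(t) = T_ss + (T₀ − T_ss) e^(−t/τ).
T(888) = 78.919 + (-38.219)·0.40718 = 63.357 °C.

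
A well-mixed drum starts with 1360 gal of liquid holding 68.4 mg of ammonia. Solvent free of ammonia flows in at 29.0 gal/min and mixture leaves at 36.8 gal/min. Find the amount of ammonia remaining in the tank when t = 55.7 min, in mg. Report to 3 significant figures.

Total volume: dV/dt = Q_in − Q_out = -7.8000 gal/min, so V(t) = 1360 − 7.8000 t and V(55.7) = 925.54 gal.
No ammonia enters, so dm/dt = −Q_out · (m/V).
Separate: dm/m = −Q_out dt/V(t) ⇒ ln(m/m₀) = −(Q_out/(Q_in−Q_out)) ln(V/V₀).
m = m₀ (V₀/V)^(Q_out/(Q_in−Q_out)) = 68.4 × (1360/925.54)^(-4.7179) = 11.130 mg.

11.1 mg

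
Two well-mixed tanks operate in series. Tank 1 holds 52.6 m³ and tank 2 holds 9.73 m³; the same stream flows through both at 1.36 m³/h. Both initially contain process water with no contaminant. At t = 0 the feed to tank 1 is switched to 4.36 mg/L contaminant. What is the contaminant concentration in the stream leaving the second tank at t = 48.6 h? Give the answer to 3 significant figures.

Each tank obeys Vᵢ dCᵢ/dt = Q(Cᵢ₋₁ − Cᵢ), so τᵢ = Vᵢ/Q.
τ₁ = 52.6/1.36 = 38.676 h; τ₂ = 9.73/1.36 = 7.1544 h.
Solving the cascade with C₁(0)=C₂(0)=0 gives C₂(t) = C_in[1 − (τ₁ e^(−t/τ₁) − τ₂ e^(−t/τ₂))/(τ₁ − τ₂)].
At t = 48.6: e^(−t/τ₁) = 0.28463, e^(−t/τ₂) = 0.0011216.
C₂ = 4.36·[1 − (38.676·0.28463 − 7.1544·0.0011216)/(31.522)] = 4.36·0.65103 = 2.8385 mg/L.

2.84 mg/L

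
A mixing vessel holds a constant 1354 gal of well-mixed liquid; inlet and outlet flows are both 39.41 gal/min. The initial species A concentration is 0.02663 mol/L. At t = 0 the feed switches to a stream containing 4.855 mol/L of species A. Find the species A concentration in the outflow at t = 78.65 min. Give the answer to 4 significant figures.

Mass balance on the solute (V constant): V dC/dt = Q(C_in − C).
So dC/dt = (C_in − C)/τ with τ = V/Q = 1354/39.41 = 34.3568 min.
This is linear first-order; C(t) = C_in + (C₀ − C_in) e^(−t/τ).
C(78.65) = 4.855 + (0.02663 − 4.855)·e^(−78.65/34.3568) = 4.855 + (-4.82837)·0.101346 = 4.36566 mol/L.

4.366 mol/L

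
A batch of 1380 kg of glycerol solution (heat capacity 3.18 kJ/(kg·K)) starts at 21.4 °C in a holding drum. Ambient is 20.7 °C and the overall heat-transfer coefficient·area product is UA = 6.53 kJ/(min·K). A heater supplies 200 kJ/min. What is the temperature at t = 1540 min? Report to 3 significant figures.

Heat balance on the well-mixed liquid: M c_p dT/dt = −UA(T − T_amb) + Q̇.
dT/dt = (T_ss − T)/τ with T_ss = T_amb + Q̇/UA = 20.7 + 200/6.53 = 51.328 °C, τ = M c_p/UA = 1380·3.18/6.53 = 672.04 min.
This is linear first-order; T(t) = T_ss + (T₀ − T_ss) e^(−t/τ).
T(1540) = 51.328 + (-29.928)·0.10111 = 48.302 °C.

48.3 °C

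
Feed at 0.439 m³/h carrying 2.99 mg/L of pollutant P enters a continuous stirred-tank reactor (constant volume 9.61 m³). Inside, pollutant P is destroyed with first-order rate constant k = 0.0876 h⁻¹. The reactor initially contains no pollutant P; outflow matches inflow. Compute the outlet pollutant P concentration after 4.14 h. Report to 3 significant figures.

0.435 mg/L

V dC/dt = Q(C_in − C) − k V C.
This is linear with rate a = Q/V + k = 0.13328 h⁻¹.
C_ss = Q C_in/(Q + kV) = 1.0248 mg/L; C(t) = C_ss + (C₀ − C_ss) e^(−a t).
C(4.14) = 1.0248 + (-1.0248)·e^(−0.13328·4.14) = 1.0248 + (-1.0248)·0.57592 = 0.43460 mg/L.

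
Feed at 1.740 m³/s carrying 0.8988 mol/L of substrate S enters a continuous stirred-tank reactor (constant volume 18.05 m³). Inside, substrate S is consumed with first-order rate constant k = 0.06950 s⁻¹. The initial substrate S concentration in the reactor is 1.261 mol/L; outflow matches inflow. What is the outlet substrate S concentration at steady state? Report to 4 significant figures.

V dC/dt = Q(C_in − C) − k V C.
Steady state (dC/dt = 0): C_ss = Q C_in/(Q + kV) = C_in/(1 + kV/Q).
C_ss = 1.740·0.8988/(1.740 + 0.06950·18.05) = 1.56391/2.99448 = 0.522266 mol/L.

0.5223 mol/L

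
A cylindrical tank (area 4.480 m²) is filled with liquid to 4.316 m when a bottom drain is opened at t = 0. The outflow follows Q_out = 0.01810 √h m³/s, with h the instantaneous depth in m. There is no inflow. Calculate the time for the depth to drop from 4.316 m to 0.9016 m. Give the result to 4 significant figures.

Accumulation of liquid (constant cross-section A): A dh/dt = −0.01810 √h.
∫ h^(−1/2) dh = −(0.01810/A) ∫ dt, giving 2√h = 2√h₀ − (0.01810/A) t.
t = 2A(√h₀ − √h)/0.01810 = 2·4.480·(√4.316 − √0.9016)/0.01810
  = 8.96000 × (2.07750 − 0.949526) / 0.01810 = 558.377 s.

558.4 s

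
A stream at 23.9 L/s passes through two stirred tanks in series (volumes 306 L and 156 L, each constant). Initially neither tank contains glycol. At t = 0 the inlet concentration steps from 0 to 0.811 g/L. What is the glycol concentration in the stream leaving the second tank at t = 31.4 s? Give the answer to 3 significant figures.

Species balance on tank i: dCᵢ/dt = (Cᵢ₋₁ − Cᵢ)/τᵢ with τᵢ = Vᵢ/Q.
τ₁ = 306/23.9 = 12.803 s; τ₂ = 156/23.9 = 6.5272 s.
Tank 1: C₁ = C_in(1 − e^(−t/τ₁)). Tank 2 (τ₁ ≠ τ₂): C₂ = C_in[1 − (τ₁ e^(−t/τ₁) − τ₂ e^(−t/τ₂))/(τ₁ − τ₂)].
At t = 31.4: e^(−t/τ₁) = 0.086080, e^(−t/τ₂) = 0.0081426.
C₂ = 0.811·[1 − (12.803·0.086080 − 6.5272·0.0081426)/(6.2762)] = 0.811·0.83287 = 0.67545 g/L.

0.675 g/L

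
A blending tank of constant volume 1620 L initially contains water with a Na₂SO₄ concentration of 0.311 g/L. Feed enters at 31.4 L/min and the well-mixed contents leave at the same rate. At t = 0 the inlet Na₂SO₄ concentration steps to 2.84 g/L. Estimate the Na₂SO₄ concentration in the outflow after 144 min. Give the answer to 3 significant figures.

Species balance on the tank: V dC/dt = Q(C_in − C).
So dC/dt = (C_in − C)/τ with τ = V/Q = 1620/31.4 = 51.592 min.
C approaches C_in exponentially: C(t) = C_in + (C₀ − C_in) e^(−t/τ).
C(144) = 2.84 + (0.311 − 2.84)·e^(−144/51.592) = 2.84 + (-2.5290)·0.061353 = 2.6848 g/L.

2.68 g/L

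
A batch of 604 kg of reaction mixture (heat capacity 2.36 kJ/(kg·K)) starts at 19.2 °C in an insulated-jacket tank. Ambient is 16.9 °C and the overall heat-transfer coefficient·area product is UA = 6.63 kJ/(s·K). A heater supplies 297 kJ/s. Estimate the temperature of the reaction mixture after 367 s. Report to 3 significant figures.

54.0 °C

Unsteady energy balance on the tank contents: M c_p dT/dt = −UA(T − T_amb) + Q̇.
dT/dt = (T_ss − T)/τ with T_ss = T_amb + Q̇/UA = 16.9 + 297/6.63 = 61.696 °C, τ = M c_p/UA = 604·2.36/6.63 = 215.00 s.
Integrating: T(t) = T_ss + (T₀ − T_ss) e^(−t/τ).
T(367) = 61.696 + (-42.496)·0.18141 = 53.987 °C.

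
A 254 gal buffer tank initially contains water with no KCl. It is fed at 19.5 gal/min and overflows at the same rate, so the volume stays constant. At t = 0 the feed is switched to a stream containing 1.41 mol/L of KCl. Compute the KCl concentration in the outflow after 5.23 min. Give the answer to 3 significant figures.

Species balance on the tank: V dC/dt = Q(C_in − C).
So dC/dt = (C_in − C)/τ with τ = V/Q = 254/19.5 = 13.026 min.
This is linear first-order; C(t) = C_in + (C₀ − C_in) e^(−t/τ).
C(5.23) = 1.41 + (0 − 1.41)·e^(−5.23/13.026) = 1.41 + (-1.4100)·0.66930 = 0.46628 mol/L.

0.466 mol/L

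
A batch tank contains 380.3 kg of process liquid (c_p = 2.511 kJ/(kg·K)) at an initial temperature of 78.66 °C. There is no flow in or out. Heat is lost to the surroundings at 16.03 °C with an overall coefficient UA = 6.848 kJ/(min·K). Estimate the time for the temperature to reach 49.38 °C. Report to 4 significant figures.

Lumped-capacitance energy balance: M c_p dT/dt = UA(T_amb − T).
τ = M c_p/UA = 139.447 min; T_ss = T_amb = 16.0300 °C.
T(t) = T_ss + (T₀ − T_ss)e^(−t/τ); set T = 49.38:
t = −τ ln[(T − T_ss)/(T₀ − T_ss)] = −139.447 · ln(0.532492) = 87.8777 min.

87.88 min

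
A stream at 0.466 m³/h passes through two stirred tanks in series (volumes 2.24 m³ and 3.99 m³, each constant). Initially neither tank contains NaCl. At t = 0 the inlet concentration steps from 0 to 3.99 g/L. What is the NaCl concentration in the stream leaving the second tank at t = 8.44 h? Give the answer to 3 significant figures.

Species balance on tank i: dCᵢ/dt = (Cᵢ₋₁ − Cᵢ)/τᵢ with τᵢ = Vᵢ/Q.
τ₁ = 2.24/0.466 = 4.8069 h; τ₂ = 3.99/0.466 = 8.5622 h.
Solving the cascade with C₁(0)=C₂(0)=0 gives C₂(t) = C_in[1 − (τ₁ e^(−t/τ₁) − τ₂ e^(−t/τ₂))/(τ₁ − τ₂)].
At t = 8.44: e^(−t/τ₁) = 0.17277, e^(−t/τ₂) = 0.37317.
C₂ = 3.99·[1 − (4.8069·0.17277 − 8.5622·0.37317)/(-3.7554)] = 3.99·0.37031 = 1.4776 g/L.

1.48 g/L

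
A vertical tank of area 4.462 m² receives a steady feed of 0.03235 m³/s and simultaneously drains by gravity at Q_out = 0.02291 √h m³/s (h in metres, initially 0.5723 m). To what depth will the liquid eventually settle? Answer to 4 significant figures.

A dh/dt = Q_in − 0.02291 √h. Steady state requires inflow = outflow:
Q_in = 0.02291 √h_ss ⇒ √h_ss = 0.03235/0.02291 = 1.41205.
h_ss = 1.41205² = 1.99388 m. (Since h₀ = 0.5723 m < h_ss, the level will rise toward this value.)

1.994 m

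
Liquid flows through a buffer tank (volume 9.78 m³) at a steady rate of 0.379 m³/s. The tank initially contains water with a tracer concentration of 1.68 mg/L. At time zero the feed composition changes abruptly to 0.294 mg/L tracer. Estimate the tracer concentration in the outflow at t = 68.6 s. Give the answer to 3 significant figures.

0.391 mg/L

Accumulation = in − out for the solute gives V dC/dt = Q(C_in − C).
Rewrite as dC/dt + C/τ = C_in/τ, τ = V/Q = 25.805 s.
Integrating: C(t) = C_in + (C₀ − C_in) e^(−t/τ).
C(68.6) = 0.294 + (1.68 − 0.294)·e^(−68.6/25.805) = 0.294 + (1.3860)·0.070058 = 0.39110 mg/L.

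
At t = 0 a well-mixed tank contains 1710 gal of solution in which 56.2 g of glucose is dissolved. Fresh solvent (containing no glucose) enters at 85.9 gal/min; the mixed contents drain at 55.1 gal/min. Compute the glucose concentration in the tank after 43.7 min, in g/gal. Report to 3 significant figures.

Total volume: dV/dt = Q_in − Q_out = 30.800 gal/min, so V(t) = 1710 + 30.800 t and V(43.7) = 3056.0 gal.
Species balance (pure solvent in): dm/dt = −Q_out · m/V(t).
Separate: dm/m = −Q_out dt/V(t) ⇒ ln(m/m₀) = −(Q_out/(Q_in−Q_out)) ln(V/V₀).
m = m₀ (V₀/V)^(Q_out/(Q_in−Q_out)) = 56.2 × (1710/3056.0)^(1.7890) = 19.891 g.
C = m/V = 19.891/3056.0 = 0.0065088 g/gal.

0.00651 g/gal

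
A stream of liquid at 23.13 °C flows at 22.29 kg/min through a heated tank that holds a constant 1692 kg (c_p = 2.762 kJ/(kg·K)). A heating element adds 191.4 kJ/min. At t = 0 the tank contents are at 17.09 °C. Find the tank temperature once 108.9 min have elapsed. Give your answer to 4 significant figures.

24.06 °C

Energy balance: M c_p dT/dt = ṁ c_p (T_in − T) + 191.4.
τ = M/ṁ = 75.9085 min; T_ss = T_in + Q̇/(ṁ c_p) = 23.13 + 191.4/(22.29·2.762) = 26.2389 °C.
This is linear first-order; T(t) = T_ss + (T₀ − T_ss) e^(−t/τ).
T(108.9) = 26.2389 + (-9.14891)·e^(−108.9/75.9085) = 26.2389 + (-9.14891)·0.238205 = 24.0596 °C.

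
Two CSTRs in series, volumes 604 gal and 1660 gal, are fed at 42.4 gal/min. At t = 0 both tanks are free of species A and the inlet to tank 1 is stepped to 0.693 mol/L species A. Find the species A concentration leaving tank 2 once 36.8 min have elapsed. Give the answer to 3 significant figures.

Time constants: τᵢ = Vᵢ/Q for each well-mixed tank.
τ₁ = 604/42.4 = 14.245 min; τ₂ = 1660/42.4 = 39.151 min.
Tank 1: C₁ = C_in(1 − e^(−t/τ₁)). Tank 2 (τ₁ ≠ τ₂): C₂ = C_in[1 − (τ₁ e^(−t/τ₁) − τ₂ e^(−t/τ₂))/(τ₁ − τ₂)].
At t = 36.8: e^(−t/τ₁) = 0.075524, e^(−t/τ₂) = 0.39065.
C₂ = 0.693·[1 − (14.245·0.075524 − 39.151·0.39065)/(-24.906)] = 0.693·0.42911 = 0.29737 mol/L.

0.297 mol/L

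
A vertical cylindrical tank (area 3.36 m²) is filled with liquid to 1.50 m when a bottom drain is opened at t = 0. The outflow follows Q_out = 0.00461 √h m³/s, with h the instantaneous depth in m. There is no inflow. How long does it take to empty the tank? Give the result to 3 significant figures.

Volume balance on the tank: A dh/dt = −0.00461 √h.
Separate and integrate: 2(√h − √h₀) = −(0.00461/A) t.
Tank is empty when √h = 0: t_empty = 2A√h₀/0.00461.
t_empty = 2·3.36·√1.50/0.00461 = 6.7200·1.2247/0.00461 = 1785.3 s.

1790 s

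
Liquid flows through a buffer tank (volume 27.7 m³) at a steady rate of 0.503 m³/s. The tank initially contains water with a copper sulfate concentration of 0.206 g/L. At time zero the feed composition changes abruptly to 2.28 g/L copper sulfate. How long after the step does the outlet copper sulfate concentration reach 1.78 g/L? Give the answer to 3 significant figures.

Unsteady species balance (constant V, well mixed): V dC/dt = Q(C_in − C), so τ = V/Q = 55.070 s.
C(t) = C_in + (C₀ − C_in) e^(−t/τ). Set C = 1.78 and solve for t:
e^(−t/τ) = (C − C_in)/(C₀ − C_in) = (1.78 − 2.28)/(0.206 − 2.28) = 0.24108
t = −τ ln(…) = 55.070 × 1.4226 = 78.343 s.

78.3 s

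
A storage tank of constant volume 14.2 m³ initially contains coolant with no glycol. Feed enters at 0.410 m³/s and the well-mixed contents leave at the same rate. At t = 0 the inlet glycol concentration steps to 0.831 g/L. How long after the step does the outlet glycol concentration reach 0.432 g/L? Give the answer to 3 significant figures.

25.4 s

Species balance: V dC/dt = Q(C_in − C) ⇒ τ = V/Q = 34.634 s.
C(t) = C_in + (C₀ − C_in) e^(−t/τ). Set C = 0.432 and solve for t:
e^(−t/τ) = (C − C_in)/(C₀ − C_in) = (0.432 − 0.831)/(0 − 0.831) = 0.48014
t = −τ ln(…) = 34.634 × 0.73367 = 25.410 s.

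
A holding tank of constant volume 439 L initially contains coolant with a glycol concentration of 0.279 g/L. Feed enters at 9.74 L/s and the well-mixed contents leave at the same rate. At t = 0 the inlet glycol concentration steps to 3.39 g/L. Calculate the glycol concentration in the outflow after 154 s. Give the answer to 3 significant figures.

Unsteady species balance (constant V, well mixed): V dC/dt = Q(C_in − C).
Rewrite as dC/dt + C/τ = C_in/τ, τ = V/Q = 45.072 s.
This is linear first-order; C(t) = C_in + (C₀ − C_in) e^(−t/τ).
C(154) = 3.39 + (0.279 − 3.39)·e^(−154/45.072) = 3.39 + (-3.1110)·0.032818 = 3.2879 g/L.

3.29 g/L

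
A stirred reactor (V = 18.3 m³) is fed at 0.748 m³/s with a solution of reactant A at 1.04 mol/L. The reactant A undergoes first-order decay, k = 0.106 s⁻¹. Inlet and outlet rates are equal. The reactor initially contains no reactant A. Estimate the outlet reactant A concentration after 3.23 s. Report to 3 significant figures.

V dC/dt = Q(C_in − C) − k V C.
This is linear with rate a = Q/V + k = 0.14687 s⁻¹.
C_ss = Q C_in/(Q + kV) = 0.28943 mol/L; C(t) = C_ss + (C₀ − C_ss) e^(−a t).
C(3.23) = 0.28943 + (-0.28943)·e^(−0.14687·3.23) = 0.28943 + (-0.28943)·0.62226 = 0.10933 mol/L.

0.109 mol/L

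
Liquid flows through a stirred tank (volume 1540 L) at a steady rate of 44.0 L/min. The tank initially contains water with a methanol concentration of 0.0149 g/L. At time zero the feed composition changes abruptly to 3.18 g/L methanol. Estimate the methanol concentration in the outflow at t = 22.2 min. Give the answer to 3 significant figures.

1.50 g/L

Species balance on the tank: V dC/dt = Q(C_in − C).
Rewrite as dC/dt + C/τ = C_in/τ, τ = V/Q = 35.000 min.
C approaches C_in exponentially: C(t) = C_in + (C₀ − C_in) e^(−t/τ).
C(22.2) = 3.18 + (0.0149 − 3.18)·e^(−22.2/35.000) = 3.18 + (-3.1651)·0.53031 = 1.5015 g/L.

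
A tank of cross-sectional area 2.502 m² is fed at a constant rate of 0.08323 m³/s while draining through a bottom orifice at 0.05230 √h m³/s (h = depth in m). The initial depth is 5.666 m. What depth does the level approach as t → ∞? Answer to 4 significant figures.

2.533 m

Level balance: A dh/dt = 0.08323 − 0.05230 √h. Setting dh/dt = 0:
Q_in = 0.05230 √h_ss ⇒ √h_ss = 0.08323/0.05230 = 1.59140.
h_ss = 1.59140² = 2.53254 m. (Since h₀ = 5.666 m > h_ss, the level will fall toward this value.)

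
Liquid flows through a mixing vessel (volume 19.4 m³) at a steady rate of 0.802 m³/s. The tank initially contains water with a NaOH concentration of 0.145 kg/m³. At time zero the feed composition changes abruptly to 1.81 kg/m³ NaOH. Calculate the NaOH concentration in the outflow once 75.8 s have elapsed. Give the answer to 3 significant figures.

1.74 kg/m³

Unsteady species balance (constant V, well mixed): V dC/dt = Q(C_in − C).
Rewrite as dC/dt + C/τ = C_in/τ, τ = V/Q = 24.190 s.
This is linear first-order; C(t) = C_in + (C₀ − C_in) e^(−t/τ).
C(75.8) = 1.81 + (0.145 − 1.81)·e^(−75.8/24.190) = 1.81 + (-1.6650)·0.043561 = 1.7375 kg/m³.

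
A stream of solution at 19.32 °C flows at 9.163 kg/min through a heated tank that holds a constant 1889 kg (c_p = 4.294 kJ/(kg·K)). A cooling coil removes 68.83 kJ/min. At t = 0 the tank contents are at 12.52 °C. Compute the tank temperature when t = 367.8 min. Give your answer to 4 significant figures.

16.72 °C

First-law balance (no shaft work): M c_p dT/dt = ṁ c_p (T_in − T) − 68.83.
Rearrange: dT/dt = (T_ss − T)/τ with τ = M/ṁ = 206.155 min and T_ss = T_in − Q̇/(ṁ c_p) = 17.5706 °C.
Solution: T(t) = T_ss + (T₀ − T_ss) e^(−t/τ).
T(367.8) = 17.5706 + (-5.05064)·e^(−367.8/206.155) = 17.5706 + (-5.05064)·0.167949 = 16.7224 °C.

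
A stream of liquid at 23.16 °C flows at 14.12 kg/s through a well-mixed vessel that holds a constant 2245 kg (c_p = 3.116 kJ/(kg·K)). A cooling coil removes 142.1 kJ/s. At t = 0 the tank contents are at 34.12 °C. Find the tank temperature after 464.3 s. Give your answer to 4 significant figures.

Energy balance: M c_p dT/dt = ṁ c_p (T_in − T) − 142.1.
τ = M/ṁ = 158.994 s; T_ss = T_in − Q̇/(ṁ c_p) = 23.16 − 142.1/(14.12·3.116) = 19.9303 °C.
This is linear first-order; T(t) = T_ss + (T₀ − T_ss) e^(−t/τ).
T(464.3) = 19.9303 + (14.1897)·e^(−464.3/158.994) = 19.9303 + (14.1897)·0.0539213 = 20.6954 °C.

20.70 °C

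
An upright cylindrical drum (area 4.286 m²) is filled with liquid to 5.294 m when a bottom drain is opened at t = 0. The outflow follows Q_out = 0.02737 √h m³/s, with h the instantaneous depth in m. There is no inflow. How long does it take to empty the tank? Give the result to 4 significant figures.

Accumulation of liquid (constant cross-section A): A dh/dt = −0.02737 √h.
This is separable: 2 d(√h)/dt = −0.02737/A, so √h = √h₀ − (0.02737/(2A)) t.
Set h = 0: 2√h₀ = (0.02737/A) t_empty ⇒ t_empty = 2A√h₀/0.02737.
t_empty = 2·4.286·√5.294/0.02737 = 8.57200·2.30087/0.02737 = 720.608 s.

720.6 s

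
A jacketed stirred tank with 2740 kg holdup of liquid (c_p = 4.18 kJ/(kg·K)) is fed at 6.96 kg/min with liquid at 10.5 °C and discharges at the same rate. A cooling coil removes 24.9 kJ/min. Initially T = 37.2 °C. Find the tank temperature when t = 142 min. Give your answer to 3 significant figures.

28.9 °C

Energy balance: M c_p dT/dt = ṁ c_p (T_in − T) − 24.9.
τ = M/ṁ = 393.68 min; T_ss = T_in − Q̇/(ṁ c_p) = 10.5 − 24.9/(6.96·4.18) = 9.6441 °C.
T approaches T_ss exponentially: T(t) = T_ss + (T₀ − T_ss) e^(−t/τ).
T(142) = 9.6441 + (27.556)·e^(−142/393.68) = 9.6441 + (27.556)·0.69719 = 28.856 °C.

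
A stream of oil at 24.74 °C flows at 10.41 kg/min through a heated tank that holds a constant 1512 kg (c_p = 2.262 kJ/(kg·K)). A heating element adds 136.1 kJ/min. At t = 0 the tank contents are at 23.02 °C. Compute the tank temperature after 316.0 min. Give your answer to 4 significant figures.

Heat balance on the well-mixed liquid: M c_p dT/dt = ṁ c_p (T_in − T) + 136.1.
τ = M/ṁ = 145.245 min; T_ss = T_in + Q̇/(ṁ c_p) = 24.74 + 136.1/(10.41·2.262) = 30.5198 °C.
Integrating: T(t) = T_ss + (T₀ − T_ss) e^(−t/τ).
T(316.0) = 30.5198 + (-7.49983)·e^(−316.0/145.245) = 30.5198 + (-7.49983)·0.113536 = 29.6683 °C.

29.67 °C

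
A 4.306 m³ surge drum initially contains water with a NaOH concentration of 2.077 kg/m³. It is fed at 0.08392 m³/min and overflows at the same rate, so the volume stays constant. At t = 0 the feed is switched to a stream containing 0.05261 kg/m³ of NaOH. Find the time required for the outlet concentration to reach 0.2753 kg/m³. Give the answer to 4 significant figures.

Species balance: V dC/dt = Q(C_in − C) ⇒ τ = V/Q = 51.3108 min.
C(t) = C_in + (C₀ − C_in) e^(−t/τ). Set C = 0.2753 and solve for t:
e^(−t/τ) = (C − C_in)/(C₀ − C_in) = (0.2753 − 0.05261)/(2.077 − 0.05261) = 0.110004
t = −τ ln(…) = 51.3108 × 2.20724 = 113.255 min.

113.3 min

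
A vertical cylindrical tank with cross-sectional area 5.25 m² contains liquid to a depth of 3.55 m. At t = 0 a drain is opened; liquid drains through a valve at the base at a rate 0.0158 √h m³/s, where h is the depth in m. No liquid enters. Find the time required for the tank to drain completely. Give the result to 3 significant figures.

1250 s

Accumulation of liquid (constant cross-section A): A dh/dt = −0.0158 √h.
This is separable: 2 d(√h)/dt = −0.0158/A, so √h = √h₀ − (0.0158/(2A)) t.
Set h = 0: 2√h₀ = (0.0158/A) t_empty ⇒ t_empty = 2A√h₀/0.0158.
t_empty = 2·5.25·√3.55/0.0158 = 10.500·1.8841/0.0158 = 1252.1 s.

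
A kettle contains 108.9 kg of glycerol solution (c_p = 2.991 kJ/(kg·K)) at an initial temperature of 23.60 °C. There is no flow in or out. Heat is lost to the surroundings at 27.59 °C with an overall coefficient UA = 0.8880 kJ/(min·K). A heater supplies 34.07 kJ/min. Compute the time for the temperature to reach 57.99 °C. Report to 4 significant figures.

Unsteady energy balance on the tank contents: M c_p dT/dt = −UA(T − T_amb) + Q̇.
τ = M c_p/UA = 366.802 min; T_ss = T_amb + Q̇/UA = 27.59 + 34.07/0.8880 = 65.9571 °C.
T(t) = T_ss + (T₀ − T_ss)e^(−t/τ); set T = 57.99:
t = −τ ln[(T − T_ss)/(T₀ − T_ss)] = −366.802 · ln(0.188094) = 612.857 min.

612.9 min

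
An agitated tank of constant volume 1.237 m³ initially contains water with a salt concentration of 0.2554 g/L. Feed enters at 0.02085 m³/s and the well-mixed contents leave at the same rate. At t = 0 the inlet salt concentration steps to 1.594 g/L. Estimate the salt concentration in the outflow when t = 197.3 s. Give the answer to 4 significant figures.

1.546 g/L

Mass balance on the solute (V constant): V dC/dt = Q(C_in − C).
Rewrite as dC/dt + C/τ = C_in/τ, τ = V/Q = 59.3285 s.
Solution: C(t) = C_in + (C₀ − C_in) e^(−t/τ).
C(197.3) = 1.594 + (0.2554 − 1.594)·e^(−197.3/59.3285) = 1.594 + (-1.33860)·0.0359527 = 1.54587 g/L.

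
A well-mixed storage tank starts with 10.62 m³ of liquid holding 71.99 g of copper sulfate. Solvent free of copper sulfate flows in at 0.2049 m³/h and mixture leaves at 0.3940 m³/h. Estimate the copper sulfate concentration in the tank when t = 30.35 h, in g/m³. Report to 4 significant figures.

2.919 g/m³

Total volume: dV/dt = Q_in − Q_out = -0.189100 m³/h, so V(t) = 10.62 − 0.189100 t and V(30.35) = 4.88081 m³.
No copper sulfate enters, so dm/dt = −Q_out · (m/V).
dm/m = −Q_out dt/(V₀ − 0.189100 t); integrating gives ln(m/m₀) = −(Q_out/(Q_in−Q_out)) ln(V/V₀).
m = m₀ (V₀/V)^(Q_out/(Q_in−Q_out)) = 71.99 × (10.62/4.88081)^(-2.08355) = 14.2494 g.
C = m/V = 14.2494/4.88081 = 2.91948 g/m³.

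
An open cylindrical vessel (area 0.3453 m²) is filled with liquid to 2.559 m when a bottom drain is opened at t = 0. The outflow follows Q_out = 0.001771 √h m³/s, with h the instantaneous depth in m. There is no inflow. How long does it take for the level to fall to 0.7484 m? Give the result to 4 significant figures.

286.5 s

A dh/dt = −Q_out = −0.001771 √h.
∫ h^(−1/2) dh = −(0.001771/A) ∫ dt, giving 2√h = 2√h₀ − (0.001771/A) t.
t = 2A(√h₀ − √h)/0.001771 = 2·0.3453·(√2.559 − √0.7484)/0.001771
  = 0.690600 × (1.59969 − 0.865101) / 0.001771 = 286.451 s.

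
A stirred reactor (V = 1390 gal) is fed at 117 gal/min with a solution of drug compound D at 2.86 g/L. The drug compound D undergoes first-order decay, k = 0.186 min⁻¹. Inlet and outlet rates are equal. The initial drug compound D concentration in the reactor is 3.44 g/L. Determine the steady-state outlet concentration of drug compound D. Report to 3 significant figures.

V dC/dt = Q(C_in − C) − k V C.
Steady state (dC/dt = 0): C_ss = Q C_in/(Q + kV) = C_in/(1 + kV/Q).
C_ss = 117·2.86/(117 + 0.186·1390) = 334.62/375.54 = 0.89104 g/L.

0.891 g/L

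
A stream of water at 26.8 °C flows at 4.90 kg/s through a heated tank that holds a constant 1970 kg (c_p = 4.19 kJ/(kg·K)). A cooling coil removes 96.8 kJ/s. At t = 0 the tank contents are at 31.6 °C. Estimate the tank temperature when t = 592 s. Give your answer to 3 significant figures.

Unsteady energy balance on the tank contents: M c_p dT/dt = ṁ c_p (T_in − T) − 96.8.
τ = M/ṁ = 402.04 s; T_ss = T_in − Q̇/(ṁ c_p) = 26.8 − 96.8/(4.90·4.19) = 22.085 °C.
T approaches T_ss exponentially: T(t) = T_ss + (T₀ − T_ss) e^(−t/τ).
T(592) = 22.085 + (9.5148)·e^(−592/402.04) = 22.085 + (9.5148)·0.22935 = 24.267 °C.

24.3 °C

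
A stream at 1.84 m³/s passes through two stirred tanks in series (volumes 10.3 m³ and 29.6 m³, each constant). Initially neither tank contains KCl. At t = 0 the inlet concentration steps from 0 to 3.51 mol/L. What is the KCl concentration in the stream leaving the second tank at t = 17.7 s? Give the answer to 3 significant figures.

Each tank obeys Vᵢ dCᵢ/dt = Q(Cᵢ₋₁ − Cᵢ), so τᵢ = Vᵢ/Q.
τ₁ = 10.3/1.84 = 5.5978 s; τ₂ = 29.6/1.84 = 16.087 s.
Solving the cascade with C₁(0)=C₂(0)=0 gives C₂(t) = C_in[1 − (τ₁ e^(−t/τ₁) − τ₂ e^(−t/τ₂))/(τ₁ − τ₂)].
At t = 17.7: e^(−t/τ₁) = 0.042343, e^(−t/τ₂) = 0.33278.
C₂ = 3.51·[1 − (5.5978·0.042343 − 16.087·0.33278)/(-10.489)] = 3.51·0.51222 = 1.7979 mol/L.

1.80 mol/L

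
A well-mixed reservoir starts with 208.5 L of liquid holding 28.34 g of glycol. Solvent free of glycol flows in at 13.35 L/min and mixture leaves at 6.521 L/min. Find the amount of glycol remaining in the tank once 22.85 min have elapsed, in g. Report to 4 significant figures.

Total volume: dV/dt = Q_in − Q_out = 6.82900 L/min, so V(t) = 208.5 + 6.82900 t and V(22.85) = 364.543 L.
Solute balance: dm/dt = 0 − Q_out C = −Q_out m/V(t).
Separate: dm/m = −Q_out dt/V(t) ⇒ ln(m/m₀) = −(Q_out/(Q_in−Q_out)) ln(V/V₀).
m = m₀ (V₀/V)^(Q_out/(Q_in−Q_out)) = 28.34 × (208.5/364.543)^(0.954898) = 16.6227 g.

16.62 g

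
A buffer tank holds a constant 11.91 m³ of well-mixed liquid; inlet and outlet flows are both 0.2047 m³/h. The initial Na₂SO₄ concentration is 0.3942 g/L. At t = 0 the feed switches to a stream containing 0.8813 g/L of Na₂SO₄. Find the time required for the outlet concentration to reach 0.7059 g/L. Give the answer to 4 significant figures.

59.43 h

Mass balance on the solute (V constant): V dC/dt = Q(C_in − C), so τ = V/Q = 58.1827 h.
C(t) = C_in + (C₀ − C_in) e^(−t/τ). Set C = 0.7059 and solve for t:
e^(−t/τ) = (C − C_in)/(C₀ − C_in) = (0.7059 − 0.8813)/(0.3942 − 0.8813) = 0.360090
t = −τ ln(…) = 58.1827 × 1.02140 = 59.4278 h.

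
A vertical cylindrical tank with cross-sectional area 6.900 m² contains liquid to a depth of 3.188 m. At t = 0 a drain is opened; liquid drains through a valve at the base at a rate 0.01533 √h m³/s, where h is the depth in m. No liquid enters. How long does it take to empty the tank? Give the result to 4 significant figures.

Unsteady balance on liquid volume: A dh/dt = −0.01533 √h.
This is separable: 2 d(√h)/dt = −0.01533/A, so √h = √h₀ − (0.01533/(2A)) t.
Tank is empty when √h = 0: t_empty = 2A√h₀/0.01533.
t_empty = 2·6.900·√3.188/0.01533 = 13.8000·1.78550/0.01533 = 1607.30 s.

1607 s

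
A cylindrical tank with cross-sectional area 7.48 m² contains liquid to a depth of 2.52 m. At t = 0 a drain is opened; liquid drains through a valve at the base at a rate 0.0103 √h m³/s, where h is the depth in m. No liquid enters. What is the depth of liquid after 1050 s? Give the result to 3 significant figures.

0.747 m

With no inflow, A dh/dt = −0.0103 √h.
This is separable: 2 d(√h)/dt = −0.0103/A, so √h = √h₀ − (0.0103/(2A)) t.
√h = √2.52 − 0.0103·1050/(2·7.48) = 1.5875 − 0.72293 = 0.86452.
h = 0.86452² = 0.74740 m.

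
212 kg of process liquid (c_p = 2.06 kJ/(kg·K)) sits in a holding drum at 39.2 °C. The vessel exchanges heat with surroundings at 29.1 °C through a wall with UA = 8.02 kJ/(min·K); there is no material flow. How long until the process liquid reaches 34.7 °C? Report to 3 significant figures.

Heat balance on the well-mixed liquid: M c_p dT/dt = −UA(T − T_amb).
τ = M c_p/UA = 54.454 min; T_ss = T_amb = 29.100 °C.
T(t) = T_ss + (T₀ − T_ss)e^(−t/τ); set T = 34.7:
t = −τ ln[(T − T_ss)/(T₀ − T_ss)] = −54.454 · ln(0.55446) = 32.115 min.

32.1 min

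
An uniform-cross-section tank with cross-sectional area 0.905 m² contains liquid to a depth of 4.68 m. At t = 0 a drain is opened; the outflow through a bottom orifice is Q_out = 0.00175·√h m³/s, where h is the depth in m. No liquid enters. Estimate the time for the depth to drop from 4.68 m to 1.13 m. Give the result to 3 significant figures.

1140 s

Accumulation of liquid (constant cross-section A): A dh/dt = −0.00175 √h.
This is separable: 2 d(√h)/dt = −0.00175/A, so √h = √h₀ − (0.00175/(2A)) t.
t = 2A(√h₀ − √h)/0.00175 = 2·0.905·(√4.68 − √1.13)/0.00175
  = 1.8100 × (2.1633 − 1.0630) / 0.00175 = 1138.0 s.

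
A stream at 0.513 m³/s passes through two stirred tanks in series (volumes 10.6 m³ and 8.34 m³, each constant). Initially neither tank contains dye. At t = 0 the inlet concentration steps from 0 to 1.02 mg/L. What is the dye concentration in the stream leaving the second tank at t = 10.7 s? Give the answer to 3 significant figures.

0.119 mg/L

Time constants: τᵢ = Vᵢ/Q for each well-mixed tank.
τ₁ = 10.6/0.513 = 20.663 s; τ₂ = 8.34/0.513 = 16.257 s.
Solving the cascade with C₁(0)=C₂(0)=0 gives C₂(t) = C_in[1 − (τ₁ e^(−t/τ₁) − τ₂ e^(−t/τ₂))/(τ₁ − τ₂)].
At t = 10.7: e^(−t/τ₁) = 0.59581, e^(−t/τ₂) = 0.51780.
C₂ = 1.02·[1 − (20.663·0.59581 − 16.257·0.51780)/(4.4055)] = 1.02·0.11633 = 0.11866 mg/L.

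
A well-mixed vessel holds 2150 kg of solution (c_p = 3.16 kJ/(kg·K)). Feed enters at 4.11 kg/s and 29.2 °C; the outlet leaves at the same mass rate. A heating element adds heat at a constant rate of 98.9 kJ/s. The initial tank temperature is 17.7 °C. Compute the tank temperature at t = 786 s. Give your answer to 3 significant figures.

Unsteady energy balance on the tank contents: M c_p dT/dt = ṁ c_p (T_in − T) + 98.9.
τ = M/ṁ = 523.11 s; T_ss = T_in + Q̇/(ṁ c_p) = 29.2 + 98.9/(4.11·3.16) = 36.815 °C.
Solution: T(t) = T_ss + (T₀ − T_ss) e^(−t/τ).
T(786) = 36.815 + (-19.115)·e^(−786/523.11) = 36.815 + (-19.115)·0.22256 = 32.561 °C.

32.6 °C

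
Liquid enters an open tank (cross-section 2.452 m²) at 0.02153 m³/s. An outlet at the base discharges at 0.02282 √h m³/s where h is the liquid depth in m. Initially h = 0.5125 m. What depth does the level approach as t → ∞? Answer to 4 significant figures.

0.8901 m

Mass balance (ρ constant): A dh/dt = Q_in − 0.02282 √h. At steady state dh/dt = 0:
Q_in = 0.02282 √h_ss ⇒ √h_ss = 0.02153/0.02282 = 0.943471.
h_ss = 0.943471² = 0.890137 m. (Since h₀ = 0.5125 m < h_ss, the level will rise toward this value.)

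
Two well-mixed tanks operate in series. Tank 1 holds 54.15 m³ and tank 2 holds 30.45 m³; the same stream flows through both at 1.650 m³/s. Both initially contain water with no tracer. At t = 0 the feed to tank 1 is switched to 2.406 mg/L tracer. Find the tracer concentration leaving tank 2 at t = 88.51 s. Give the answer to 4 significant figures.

2.061 mg/L

Species balance on tank i: dCᵢ/dt = (Cᵢ₋₁ − Cᵢ)/τᵢ with τᵢ = Vᵢ/Q.
τ₁ = 54.15/1.650 = 32.8182 s; τ₂ = 30.45/1.650 = 18.4545 s.
Tank 1: C₁ = C_in(1 − e^(−t/τ₁)). Tank 2 (τ₁ ≠ τ₂): C₂ = C_in[1 − (τ₁ e^(−t/τ₁) − τ₂ e^(−t/τ₂))/(τ₁ − τ₂)].
At t = 88.51: e^(−t/τ₁) = 0.0674087, e^(−t/τ₂) = 0.00826184.
C₂ = 2.406·[1 − (32.8182·0.0674087 − 18.4545·0.00826184)/(14.3636)] = 2.406·0.856599 = 2.06098 mg/L.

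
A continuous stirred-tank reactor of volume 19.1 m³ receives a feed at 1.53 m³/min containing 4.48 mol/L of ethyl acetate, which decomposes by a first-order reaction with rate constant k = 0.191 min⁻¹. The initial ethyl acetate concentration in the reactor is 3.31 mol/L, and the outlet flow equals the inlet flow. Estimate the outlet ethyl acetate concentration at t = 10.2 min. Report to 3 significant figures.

1.45 mol/L

V dC/dt = Q(C_in − C) − k V C.
dC/dt = (Q/V) C_in − (Q/V + k) C; effective rate a = Q/V + k = 0.080105 + 0.191 = 0.27110 min⁻¹.
C_ss = Q C_in/(Q + kV) = 1.3237 mol/L; C(t) = C_ss + (C₀ − C_ss) e^(−a t).
C(10.2) = 1.3237 + (1.9863)·e^(−0.27110·10.2) = 1.3237 + (1.9863)·0.062959 = 1.4488 mol/L.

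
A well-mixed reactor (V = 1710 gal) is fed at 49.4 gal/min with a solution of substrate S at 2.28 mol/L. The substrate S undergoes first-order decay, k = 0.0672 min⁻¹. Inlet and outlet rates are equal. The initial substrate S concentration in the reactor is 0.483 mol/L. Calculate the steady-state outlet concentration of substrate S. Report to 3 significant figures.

0.685 mol/L

Species balance: V dC/dt = Q C_in − Q C − k V C.
Steady state (dC/dt = 0): C_ss = Q C_in/(Q + kV) = C_in/(1 + kV/Q).
C_ss = 49.4·2.28/(49.4 + 0.0672·1710) = 112.63/164.31 = 0.68548 mol/L.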